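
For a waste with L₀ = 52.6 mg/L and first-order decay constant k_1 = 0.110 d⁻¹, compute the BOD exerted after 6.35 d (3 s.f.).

y ≈ 26.4 mg/L

y_t = L₀(1 − e^(−k_1 t)) = 52.6 × (1 − e^(−0.110×6.35))
= 52.6 × (1 − 0.4973) = 52.6 × 0.5027 = 26.44 mg/L.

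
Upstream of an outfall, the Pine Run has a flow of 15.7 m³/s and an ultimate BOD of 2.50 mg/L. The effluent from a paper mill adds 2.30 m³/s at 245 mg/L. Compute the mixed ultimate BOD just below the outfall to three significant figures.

33.5 mg/L

Flow-weighted mixing: C = (Q_r C_r + Q_w C_w)/(Q_r + Q_w)
= (15.7×2.50 + 2.30×245)/(15.7 + 2.30) = 602.8/18.00 = 33.49 mg/L.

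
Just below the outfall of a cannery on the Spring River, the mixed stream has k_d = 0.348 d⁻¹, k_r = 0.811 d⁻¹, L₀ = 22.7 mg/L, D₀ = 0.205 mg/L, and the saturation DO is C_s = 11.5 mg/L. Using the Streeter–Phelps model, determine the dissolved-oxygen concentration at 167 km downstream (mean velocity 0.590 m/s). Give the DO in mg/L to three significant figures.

DO ≈ 7.23 mg/L

Travel time t = x/v = 167 km / (0.590 m/s) = 167000 m / 0.590 m/s = 283100 s = 3.276 d.
k_d L₀/(k_r−k_d) = 0.348×22.7/(0.811−0.348) = 7.900/0.4630 = 17.06 mg/L.
e^(−k_d t) = e^(−0.348×3.276) = 0.3198; e^(−k_r t) = e^(−0.811×3.276) = 0.07017.
D = 17.06 × (0.3198 − 0.07017) + 0.205 × 0.07017 = 4.259 + 0.01438 = 4.274 mg/L.
DO = C_s − D = 11.5 − 4.274 = 7.226 mg/L.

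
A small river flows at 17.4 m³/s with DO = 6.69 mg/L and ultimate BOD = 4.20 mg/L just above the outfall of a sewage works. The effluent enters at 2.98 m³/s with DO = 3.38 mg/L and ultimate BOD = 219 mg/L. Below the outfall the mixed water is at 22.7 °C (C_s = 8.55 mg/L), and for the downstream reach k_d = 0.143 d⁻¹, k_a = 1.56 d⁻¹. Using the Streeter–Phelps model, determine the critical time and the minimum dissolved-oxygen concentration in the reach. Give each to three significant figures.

Mixed DO = (17.4×6.69 + 2.98×3.38)/(17.4+2.98) = 126.5/20.38 = 6.206 mg/L.
Mixed L₀ = (17.4×4.20 + 2.98×219)/(20.38) = 725.7/20.38 = 35.61 mg/L.
Initial deficit D₀ = C_s − DO₀ = 8.55 − 6.206 = 2.344 mg/L.
t_c = (1/1.417) ln[(1.56/0.143)(1 − 2.344×1.417/(0.143×35.61))] = 0.7057 × ln(3.793) = 0.9409 d.
D_c = (0.143/1.56) × 35.61 × e^(−0.143×0.9409) = 0.09167 × 35.61 × 0.8741 = 2.853 mg/L.
Minimum DO = 8.55 − 2.853 = 5.697 mg/L.

t_c ≈ 0.941 d; minimum DO ≈ 5.70 mg/L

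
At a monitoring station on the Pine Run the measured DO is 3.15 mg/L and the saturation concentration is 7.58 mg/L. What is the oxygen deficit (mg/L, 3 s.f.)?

D ≈ 4.43 mg/L

D = C_s − C = 7.58 − 3.15 = 4.43 mg/L.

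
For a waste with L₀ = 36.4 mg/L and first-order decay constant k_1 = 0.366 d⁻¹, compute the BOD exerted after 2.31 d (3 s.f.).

y ≈ 20.8 mg/L

y_t = L₀(1 − e^(−k_1 t)) = 36.4 × (1 − e^(−0.366×2.31))
= 36.4 × (1 − 0.4294) = 36.4 × 0.5706 = 20.77 mg/L.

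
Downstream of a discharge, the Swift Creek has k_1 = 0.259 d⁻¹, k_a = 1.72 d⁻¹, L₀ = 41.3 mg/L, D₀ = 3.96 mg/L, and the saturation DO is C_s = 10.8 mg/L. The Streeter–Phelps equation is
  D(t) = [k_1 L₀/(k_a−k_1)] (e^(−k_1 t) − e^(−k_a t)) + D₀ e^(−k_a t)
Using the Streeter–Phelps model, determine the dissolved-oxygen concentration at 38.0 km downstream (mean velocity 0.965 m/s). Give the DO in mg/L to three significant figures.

Travel time t = x/v = 38.0 km / (0.965 m/s) = 38000 m / 0.965 m/s = 39380 s = 0.4558 d.
k_1 L₀/(k_a−k_1) = 0.259×41.3/(1.72−0.259) = 10.70/1.461 = 7.321 mg/L.
e^(−k_1 t) = e^(−0.259×0.4558) = 0.8887; e^(−k_a t) = e^(−1.72×0.4558) = 0.4566.
D = 7.321 × (0.8887 − 0.4566) + 3.96 × 0.4566 = 3.163 + 1.808 = 4.971 mg/L.
DO = C_s − D = 10.8 − 4.971 = 5.829 mg/L.

DO ≈ 5.83 mg/L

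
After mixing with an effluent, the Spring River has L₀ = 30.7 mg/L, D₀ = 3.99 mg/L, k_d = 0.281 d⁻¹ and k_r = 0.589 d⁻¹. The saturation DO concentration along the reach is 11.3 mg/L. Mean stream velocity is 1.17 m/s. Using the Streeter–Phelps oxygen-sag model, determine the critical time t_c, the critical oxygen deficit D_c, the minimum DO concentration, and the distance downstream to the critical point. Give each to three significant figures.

t_c = [1/(k_r−k_d)] ln[(k_r/k_d)(1 − D₀(k_r−k_d)/(k_d L₀))]
= [1/(0.589−0.281)] ln[(0.589/0.281)(1 − 3.99×0.3080/(0.281×30.7))]
= (1/0.3080) ln[2.096 × 0.8575] = 3.247 × ln(1.797) = 3.247 × 0.5864 = 1.904 d.
D_c = (k_d/k_r) L₀ e^(−k_d t_c) = (0.281/0.589) × 30.7 × e^(−0.281×1.904) = 0.4771 × 30.7 × 0.5857 = 8.578 mg/L.
Minimum DO = C_s − D_c = 11.3 − 8.578 = 2.722 mg/L.
x_c = v t_c = 1.17 m/s × 1.904 d × 86400 s/d = 192500 m ≈ 192 km.

t_c ≈ 1.90 d; D_c ≈ 8.58 mg/L; min DO ≈ 2.72 mg/L; x_c ≈ 192 km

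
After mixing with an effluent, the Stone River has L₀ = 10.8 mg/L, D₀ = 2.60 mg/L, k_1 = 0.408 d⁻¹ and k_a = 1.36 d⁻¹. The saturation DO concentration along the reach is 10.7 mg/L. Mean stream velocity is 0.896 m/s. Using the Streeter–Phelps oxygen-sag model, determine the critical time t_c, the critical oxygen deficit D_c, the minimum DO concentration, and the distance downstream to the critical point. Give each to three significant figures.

t_c ≈ 0.398 d; D_c ≈ 2.75 mg/L; min DO ≈ 7.95 mg/L; x_c ≈ 30.8 km

At the critical point dD/dt = 0, so k_1 L₀ e^(−k_1 t) = k_a D. Substituting D(t) from the Streeter–Phelps equation and solving for t gives
t_c = ln[(k_a/k_1)(1 − D₀(k_a−k_1)/(k_1 L₀))] / (k_a−k_1).
Here k_a−k_1 = 0.9520 d⁻¹ and 1 − D₀(k_a−k_1)/(k_1 L₀) = 1 − 2.60×0.9520/(0.408×10.8) = 0.4383, so
t_c = ln(3.333 × 0.4383) / 0.9520 = 0.3791 / 0.9520 = 0.3982 d.
D_c = (k_1/k_a) L₀ e^(−k_1 t_c) = (0.408/1.36) × 10.8 × e^(−0.408×0.3982) = 0.3000 × 10.8 × 0.8501 = 2.754 mg/L.
Minimum DO = C_s − D_c = 10.7 − 2.754 = 7.946 mg/L.
x_c = v t_c = 0.896 m/s × 0.3982 d × 86400 s/d = 30820 m ≈ 30.8 km.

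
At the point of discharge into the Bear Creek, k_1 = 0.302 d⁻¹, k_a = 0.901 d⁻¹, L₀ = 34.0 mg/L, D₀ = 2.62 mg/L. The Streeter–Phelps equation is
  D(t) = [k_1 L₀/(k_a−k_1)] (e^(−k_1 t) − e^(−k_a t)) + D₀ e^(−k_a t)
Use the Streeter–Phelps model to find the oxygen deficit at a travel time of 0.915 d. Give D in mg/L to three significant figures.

D ≈ 6.64 mg/L

k_1 L₀/(k_a−k_1) = 0.302×34.0/(0.901−0.302) = 10.27/0.5990 = 17.14 mg/L.
e^(−k_1 t) = e^(−0.302×0.9150) = 0.7586; e^(−k_a t) = e^(−0.901×0.9150) = 0.4385.
D = 17.14 × (0.7586 − 0.4385) + 2.62 × 0.4385 = 5.487 + 1.149 = 6.635 mg/L.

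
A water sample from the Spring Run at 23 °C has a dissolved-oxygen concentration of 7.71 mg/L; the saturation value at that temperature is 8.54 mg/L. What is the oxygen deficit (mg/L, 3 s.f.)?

D = C_s − C = 8.54 − 7.71 = 0.830 mg/L.

D ≈ 0.830 mg/L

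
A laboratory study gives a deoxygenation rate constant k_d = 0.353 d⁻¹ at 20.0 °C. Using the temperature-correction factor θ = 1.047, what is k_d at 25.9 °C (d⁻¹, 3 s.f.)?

k_d(T₂) = k_d(T₁) · θ^(T₂−T₁) = 0.353 × 1.047^(25.9−20.0)
= 0.353 × 1.047^5.90 = 0.353 × 1.311 = 0.4629 d⁻¹.

k_d ≈ 0.463 d⁻¹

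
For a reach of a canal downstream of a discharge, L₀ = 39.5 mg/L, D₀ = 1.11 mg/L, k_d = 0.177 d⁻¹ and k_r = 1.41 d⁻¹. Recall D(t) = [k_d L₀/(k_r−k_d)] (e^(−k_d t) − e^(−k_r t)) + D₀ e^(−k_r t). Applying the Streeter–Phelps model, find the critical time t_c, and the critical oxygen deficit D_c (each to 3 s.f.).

t_c ≈ 1.51 d; D_c ≈ 3.80 mg/L

t_c = [1/(k_r−k_d)] ln[(k_r/k_d)(1 − D₀(k_r−k_d)/(k_d L₀))]
= [1/(1.41−0.177)] ln[(1.41/0.177)(1 − 1.11×1.233/(0.177×39.5))]
= (1/1.233) ln[7.966 × 0.8042] = 0.8110 × ln(6.407) = 0.8110 × 1.857 = 1.506 d.
D_c = (k_d/k_r) L₀ e^(−k_d t_c) = (0.177/1.41) × 39.5 × e^(−0.177×1.506) = 0.1255 × 39.5 × 0.7660 = 3.798 mg/L.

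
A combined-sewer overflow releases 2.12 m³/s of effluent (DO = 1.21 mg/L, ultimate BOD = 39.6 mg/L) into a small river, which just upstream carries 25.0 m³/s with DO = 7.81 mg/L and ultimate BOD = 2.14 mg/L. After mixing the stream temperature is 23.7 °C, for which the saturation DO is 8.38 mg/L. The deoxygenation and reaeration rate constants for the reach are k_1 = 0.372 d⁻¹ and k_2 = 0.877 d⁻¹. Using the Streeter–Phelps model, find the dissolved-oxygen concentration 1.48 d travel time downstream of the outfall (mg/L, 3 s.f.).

Mixed DO = (25.0×7.81 + 2.12×1.21)/(25.0+2.12) = 197.8/27.12 = 7.294 mg/L.
Mixed L₀ = (25.0×2.14 + 2.12×39.6)/(27.12) = 137.5/27.12 = 5.068 mg/L.
Initial deficit D₀ = C_s − DO₀ = 8.38 − 7.294 = 1.086 mg/L.
D(1.48) = [0.372×5.068/(0.877−0.372)](e^(−0.372×1.48) − e^(−0.877×1.48)) + 1.086 e^(−0.877×1.48)
= 3.733 × (0.5766 − 0.2731) + 1.086 × 0.2731 = 1.430 mg/L.
DO = 8.38 − 1.430 = 6.950 mg/L.

DO ≈ 6.95 mg/L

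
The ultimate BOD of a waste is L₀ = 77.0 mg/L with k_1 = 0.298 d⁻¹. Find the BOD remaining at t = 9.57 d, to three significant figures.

L_t = L₀ e^(−k_1 t) = 77.0 × e^(−0.298×9.57) = 77.0 × 0.05774 = 4.446 mg/L.

L ≈ 4.45 mg/L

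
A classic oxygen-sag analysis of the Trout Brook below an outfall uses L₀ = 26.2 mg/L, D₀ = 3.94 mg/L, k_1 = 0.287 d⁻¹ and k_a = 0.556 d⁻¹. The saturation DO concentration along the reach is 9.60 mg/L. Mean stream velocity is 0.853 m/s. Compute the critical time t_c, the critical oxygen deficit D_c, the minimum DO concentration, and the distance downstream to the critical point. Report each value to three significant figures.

t_c ≈ 1.89 d; D_c ≈ 7.85 mg/L; min DO ≈ 1.75 mg/L; x_c ≈ 140 km

t_c = [1/(k_a−k_1)] ln[(k_a/k_1)(1 − D₀(k_a−k_1)/(k_1 L₀))]
= [1/(0.556−0.287)] ln[(0.556/0.287)(1 − 3.94×0.2690/(0.287×26.2))]
= (1/0.2690) ln[1.937 × 0.8590] = 3.717 × ln(1.664) = 3.717 × 0.5094 = 1.894 d.
D_c = (k_1/k_a) L₀ e^(−k_1 t_c) = (0.287/0.556) × 26.2 × e^(−0.287×1.894) = 0.5162 × 26.2 × 0.5807 = 7.854 mg/L.
Minimum DO = C_s − D_c = 9.60 − 7.854 = 1.746 mg/L.
x_c = v t_c = 0.853 m/s × 1.894 d × 86400 s/d = 139600 m ≈ 140 km.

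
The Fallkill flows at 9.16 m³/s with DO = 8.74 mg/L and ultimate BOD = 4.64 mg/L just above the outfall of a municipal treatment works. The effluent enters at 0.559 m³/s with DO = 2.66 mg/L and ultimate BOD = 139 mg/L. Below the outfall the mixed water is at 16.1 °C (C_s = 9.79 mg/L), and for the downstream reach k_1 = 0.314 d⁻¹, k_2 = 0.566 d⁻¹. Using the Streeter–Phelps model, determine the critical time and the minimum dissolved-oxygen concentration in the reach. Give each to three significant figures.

t_c ≈ 1.96 d; minimum DO ≈ 6.08 mg/L

Mixed DO = (9.16×8.74 + 0.559×2.66)/(9.16+0.559) = 81.55/9.719 = 8.390 mg/L.
Mixed L₀ = (9.16×4.64 + 0.559×139)/(9.719) = 120.2/9.719 = 12.37 mg/L.
Initial deficit D₀ = C_s − DO₀ = 9.79 − 8.390 = 1.400 mg/L.
t_c = (1/0.2520) ln[(0.566/0.314)(1 − 1.400×0.2520/(0.314×12.37))] = 3.968 × ln(1.639) = 1.960 d.
D_c = (0.314/0.566) × 12.37 × e^(−0.314×1.960) = 0.5548 × 12.37 × 0.5404 = 3.708 mg/L.
Minimum DO = 9.79 − 3.708 = 6.082 mg/L.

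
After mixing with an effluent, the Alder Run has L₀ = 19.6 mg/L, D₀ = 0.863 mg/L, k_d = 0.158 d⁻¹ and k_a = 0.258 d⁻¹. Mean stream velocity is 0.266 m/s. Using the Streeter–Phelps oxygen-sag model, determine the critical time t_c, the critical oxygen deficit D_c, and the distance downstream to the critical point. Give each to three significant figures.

t_c ≈ 4.62 d; D_c ≈ 5.78 mg/L; x_c ≈ 106 km

At the critical point dD/dt = 0, so k_d L₀ e^(−k_d t) = k_a D. Substituting D(t) from the Streeter–Phelps equation and solving for t gives
t_c = ln[(k_a/k_d)(1 − D₀(k_a−k_d)/(k_d L₀))] / (k_a−k_d).
Here k_a−k_d = 0.1000 d⁻¹ and 1 − D₀(k_a−k_d)/(k_d L₀) = 1 − 0.863×0.1000/(0.158×19.6) = 0.9721, so
t_c = ln(1.633 × 0.9721) / 0.1000 = 0.4621 / 0.1000 = 4.621 d.
L(t_c) = L₀ e^(−k_d t_c) = 19.6 × 0.4819 = 9.444 mg/L, and at the critical point k_a D_c = k_d L, so D_c = (0.158/0.258) × 9.444 = 5.784 mg/L.
x_c = v t_c = 0.266 m/s × 4.621 d × 86400 s/d = 106200 m ≈ 106 km.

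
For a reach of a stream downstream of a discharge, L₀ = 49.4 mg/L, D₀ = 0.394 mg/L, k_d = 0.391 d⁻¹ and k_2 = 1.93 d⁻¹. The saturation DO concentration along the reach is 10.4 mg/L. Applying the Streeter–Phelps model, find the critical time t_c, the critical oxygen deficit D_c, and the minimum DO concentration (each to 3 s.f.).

t_c ≈ 1.02 d; D_c ≈ 6.73 mg/L; min DO ≈ 3.67 mg/L

With k_2/k_d = 4.936 and 1 − D₀(k_2−k_d)/(k_d L₀) = 0.9686,
t_c = ln(4.936 × 0.9686) / (1.93 − 0.391) = ln(4.781) / 1.539 = 1.565/1.539 = 1.017 d.
D_c = (k_d/k_2) L₀ e^(−k_d t_c) = (0.391/1.93) × 49.4 × e^(−0.391×1.017) = 0.2026 × 49.4 × 0.6720 = 6.725 mg/L.
Minimum DO = C_s − D_c = 10.4 − 6.725 = 3.675 mg/L.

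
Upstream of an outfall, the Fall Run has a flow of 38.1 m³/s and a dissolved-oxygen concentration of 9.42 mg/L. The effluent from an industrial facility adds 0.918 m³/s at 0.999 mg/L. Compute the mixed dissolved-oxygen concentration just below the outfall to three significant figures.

9.22 mg/L

Flow-weighted mixing: C = (Q_r C_r + Q_w C_w)/(Q_r + Q_w)
= (38.1×9.42 + 0.918×0.999)/(38.1 + 0.918) = 359.8/39.02 = 9.222 mg/L.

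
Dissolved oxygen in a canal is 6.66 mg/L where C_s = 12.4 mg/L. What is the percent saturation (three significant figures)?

% saturation = C/C_s × 100 = 6.66/12.4 × 100 = 53.7 %.

53.7 % saturation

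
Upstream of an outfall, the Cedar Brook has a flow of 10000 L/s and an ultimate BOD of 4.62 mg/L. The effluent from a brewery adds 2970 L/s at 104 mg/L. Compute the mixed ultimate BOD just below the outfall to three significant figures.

Flow-weighted mixing: C = (Q_r C_r + Q_w C_w)/(Q_r + Q_w)
= (10000×4.62 + 2970×104)/(10000 + 2970) = 355100/12970 = 27.38 mg/L.

27.4 mg/L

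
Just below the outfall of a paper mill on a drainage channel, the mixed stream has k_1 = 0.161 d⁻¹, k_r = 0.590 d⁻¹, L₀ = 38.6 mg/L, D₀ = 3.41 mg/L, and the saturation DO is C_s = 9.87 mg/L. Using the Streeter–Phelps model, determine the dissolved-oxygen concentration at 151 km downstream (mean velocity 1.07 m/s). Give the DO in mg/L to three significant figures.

Travel time t = x/v = 151 km / (1.07 m/s) = 151000 m / 1.07 m/s = 141100 s = 1.633 d.
k_1 L₀/(k_r−k_1) = 0.161×38.6/(0.590−0.161) = 6.215/0.4290 = 14.49 mg/L.
e^(−k_1 t) = e^(−0.161×1.633) = 0.7688; e^(−k_r t) = e^(−0.590×1.633) = 0.3815.
D = 14.49 × (0.7688 − 0.3815) + 3.41 × 0.3815 = 5.610 + 1.301 = 6.911 mg/L.
DO = C_s − D = 9.87 − 6.911 = 2.959 mg/L.

DO ≈ 2.96 mg/L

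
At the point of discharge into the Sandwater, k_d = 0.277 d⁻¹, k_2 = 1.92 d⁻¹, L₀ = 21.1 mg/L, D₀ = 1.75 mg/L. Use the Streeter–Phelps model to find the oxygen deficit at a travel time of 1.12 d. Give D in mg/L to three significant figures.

k_d L₀/(k_2−k_d) = 0.277×21.1/(1.92−0.277) = 5.845/1.643 = 3.557 mg/L.
e^(−k_d t) = e^(−0.277×1.120) = 0.7333; e^(−k_2 t) = e^(−1.92×1.120) = 0.1164.
D = 3.557 × (0.7333 − 0.1164) + 1.75 × 0.1164 = 2.194 + 0.2038 = 2.398 mg/L.

D ≈ 2.40 mg/L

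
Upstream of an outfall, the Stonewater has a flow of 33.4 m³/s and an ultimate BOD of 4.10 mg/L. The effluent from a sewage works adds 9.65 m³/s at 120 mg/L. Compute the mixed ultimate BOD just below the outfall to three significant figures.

30.1 mg/L

Flow-weighted mixing: C = (Q_r C_r + Q_w C_w)/(Q_r + Q_w)
= (33.4×4.10 + 9.65×120)/(33.4 + 9.65) = 1295/43.05 = 30.08 mg/L.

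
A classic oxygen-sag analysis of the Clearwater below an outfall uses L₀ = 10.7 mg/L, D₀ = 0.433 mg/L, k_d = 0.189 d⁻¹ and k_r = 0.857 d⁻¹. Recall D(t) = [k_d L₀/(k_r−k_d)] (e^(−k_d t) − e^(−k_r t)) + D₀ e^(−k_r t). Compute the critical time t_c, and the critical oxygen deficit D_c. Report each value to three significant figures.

t_c ≈ 2.03 d; D_c ≈ 1.61 mg/L

With k_r/k_d = 4.534 and 1 − D₀(k_r−k_d)/(k_d L₀) = 0.8570,
t_c = ln(4.534 × 0.8570) / (0.857 − 0.189) = ln(3.886) / 0.6680 = 1.357/0.6680 = 2.032 d.
D_c = (k_d/k_r) L₀ e^(−k_d t_c) = (0.189/0.857) × 10.7 × e^(−0.189×2.032) = 0.2205 × 10.7 × 0.6811 = 1.607 mg/L.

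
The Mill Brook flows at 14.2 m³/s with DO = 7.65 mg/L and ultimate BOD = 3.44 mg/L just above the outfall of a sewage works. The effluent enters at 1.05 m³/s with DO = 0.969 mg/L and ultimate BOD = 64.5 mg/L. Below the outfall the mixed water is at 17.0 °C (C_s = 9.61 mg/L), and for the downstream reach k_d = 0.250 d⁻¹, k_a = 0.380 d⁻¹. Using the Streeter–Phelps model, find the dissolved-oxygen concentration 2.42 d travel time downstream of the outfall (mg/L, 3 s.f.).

Mixed DO = (14.2×7.65 + 1.05×0.969)/(14.2+1.05) = 109.6/15.25 = 7.190 mg/L.
Mixed L₀ = (14.2×3.44 + 1.05×64.5)/(15.25) = 116.6/15.25 = 7.644 mg/L.
Initial deficit D₀ = C_s − DO₀ = 9.61 − 7.190 = 2.420 mg/L.
D(2.42) = [0.250×7.644/(0.380−0.250)](e^(−0.250×2.42) − e^(−0.380×2.42)) + 2.420 e^(−0.380×2.42)
= 14.70 × (0.5461 − 0.3987) + 2.420 × 0.3987 = 3.132 mg/L.
DO = 9.61 − 3.132 = 6.478 mg/L.

DO ≈ 6.48 mg/L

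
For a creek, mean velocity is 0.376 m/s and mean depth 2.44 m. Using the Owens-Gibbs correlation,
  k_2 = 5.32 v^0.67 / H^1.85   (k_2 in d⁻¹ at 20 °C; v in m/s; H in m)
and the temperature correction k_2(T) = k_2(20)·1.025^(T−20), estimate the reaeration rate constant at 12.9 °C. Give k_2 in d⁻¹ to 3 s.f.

k_2 ≈ 0.445 d⁻¹

k_2(20) = 5.32 × 0.376^0.67 / 2.44^1.85 = 5.32 × 0.5192 / 5.208 = 0.5304 d⁻¹.
k_2(12.9) = 0.5304 × 1.025^(12.9−20) = 0.5304 × 0.8392 = 0.4451 d⁻¹.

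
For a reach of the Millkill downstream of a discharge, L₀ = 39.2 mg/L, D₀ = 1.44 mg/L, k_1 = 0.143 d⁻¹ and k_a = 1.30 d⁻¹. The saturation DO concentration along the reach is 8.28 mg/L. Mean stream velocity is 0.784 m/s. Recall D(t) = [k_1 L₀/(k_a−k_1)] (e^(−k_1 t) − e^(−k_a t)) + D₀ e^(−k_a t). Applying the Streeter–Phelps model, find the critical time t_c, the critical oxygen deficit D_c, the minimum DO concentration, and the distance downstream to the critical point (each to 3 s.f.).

With k_a/k_1 = 9.091 and 1 − D₀(k_a−k_1)/(k_1 L₀) = 0.7028,
t_c = ln(9.091 × 0.7028) / (1.30 − 0.143) = ln(6.389) / 1.157 = 1.855/1.157 = 1.603 d.
L(t_c) = L₀ e^(−k_1 t_c) = 39.2 × 0.7952 = 31.17 mg/L, and at the critical point k_a D_c = k_1 L, so D_c = (0.143/1.30) × 31.17 = 3.429 mg/L.
Minimum DO = C_s − D_c = 8.28 − 3.429 = 4.851 mg/L.
x_c = v t_c = 0.784 m/s × 1.603 d × 86400 s/d = 108600 m ≈ 109 km.

t_c ≈ 1.60 d; D_c ≈ 3.43 mg/L; min DO ≈ 4.85 mg/L; x_c ≈ 109 km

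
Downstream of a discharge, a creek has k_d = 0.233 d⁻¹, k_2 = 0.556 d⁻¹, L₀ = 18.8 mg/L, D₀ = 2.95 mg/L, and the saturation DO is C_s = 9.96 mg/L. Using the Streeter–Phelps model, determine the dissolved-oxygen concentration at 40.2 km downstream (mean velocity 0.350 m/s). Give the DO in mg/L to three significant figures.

Travel time t = x/v = 40.2 km / (0.350 m/s) = 40200 m / 0.350 m/s = 114900 s = 1.329 d.
k_d L₀/(k_2−k_d) = 0.233×18.8/(0.556−0.233) = 4.380/0.3230 = 13.56 mg/L.
e^(−k_d t) = e^(−0.233×1.329) = 0.7336; e^(−k_2 t) = e^(−0.556×1.329) = 0.4775.
D = 13.56 × (0.7336 − 0.4775) + 2.95 × 0.4775 = 3.473 + 1.409 = 4.882 mg/L.
DO = C_s − D = 9.96 − 4.882 = 5.078 mg/L.

DO ≈ 5.08 mg/L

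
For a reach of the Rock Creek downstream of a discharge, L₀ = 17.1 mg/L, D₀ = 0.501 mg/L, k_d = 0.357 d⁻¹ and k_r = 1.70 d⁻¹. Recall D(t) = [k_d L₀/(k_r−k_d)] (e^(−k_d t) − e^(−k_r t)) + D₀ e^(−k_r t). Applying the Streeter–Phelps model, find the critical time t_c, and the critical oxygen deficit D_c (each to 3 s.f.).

At the critical point dD/dt = 0, so k_d L₀ e^(−k_d t) = k_r D. Substituting D(t) from the Streeter–Phelps equation and solving for t gives
t_c = ln[(k_r/k_d)(1 − D₀(k_r−k_d)/(k_d L₀))] / (k_r−k_d).
Here k_r−k_d = 1.343 d⁻¹ and 1 − D₀(k_r−k_d)/(k_d L₀) = 1 − 0.501×1.343/(0.357×17.1) = 0.8898, so
t_c = ln(4.762 × 0.8898) / 1.343 = 1.444 / 1.343 = 1.075 d.
L(t_c) = L₀ e^(−k_d t_c) = 17.1 × 0.6813 = 11.65 mg/L, and at the critical point k_r D_c = k_d L, so D_c = (0.357/1.70) × 11.65 = 2.446 mg/L.

t_c ≈ 1.08 d; D_c ≈ 2.45 mg/L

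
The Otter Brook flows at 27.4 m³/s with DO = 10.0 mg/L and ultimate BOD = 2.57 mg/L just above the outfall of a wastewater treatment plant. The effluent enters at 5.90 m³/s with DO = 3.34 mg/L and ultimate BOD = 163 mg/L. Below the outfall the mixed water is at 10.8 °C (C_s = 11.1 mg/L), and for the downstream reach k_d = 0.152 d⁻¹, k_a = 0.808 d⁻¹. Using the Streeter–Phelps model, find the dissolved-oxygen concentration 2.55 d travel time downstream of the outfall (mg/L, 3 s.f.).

DO ≈ 6.85 mg/L

Mixed DO = (27.4×10.0 + 5.90×3.34)/(27.4+5.90) = 293.7/33.30 = 8.820 mg/L.
Mixed L₀ = (27.4×2.57 + 5.90×163)/(33.30) = 1032/33.30 = 30.99 mg/L.
Initial deficit D₀ = C_s − DO₀ = 11.1 − 8.820 = 2.280 mg/L.
D(2.55) = [0.152×30.99/(0.808−0.152)](e^(−0.152×2.55) − e^(−0.808×2.55)) + 2.280 e^(−0.808×2.55)
= 7.182 × (0.6787 − 0.1274) + 2.280 × 0.1274 = 4.250 mg/L.
DO = 11.1 − 4.250 = 6.850 mg/L.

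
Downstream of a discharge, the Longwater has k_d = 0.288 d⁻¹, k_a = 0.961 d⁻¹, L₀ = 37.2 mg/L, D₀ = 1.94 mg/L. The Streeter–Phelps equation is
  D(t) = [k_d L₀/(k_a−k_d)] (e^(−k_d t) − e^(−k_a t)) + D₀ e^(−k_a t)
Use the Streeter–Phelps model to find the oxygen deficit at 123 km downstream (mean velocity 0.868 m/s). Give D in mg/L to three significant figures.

Travel time t = x/v = 123 km / (0.868 m/s) = 123000 m / 0.868 m/s = 141700 s = 1.640 d.
k_d L₀/(k_a−k_d) = 0.288×37.2/(0.961−0.288) = 10.71/0.6730 = 15.92 mg/L.
e^(−k_d t) = e^(−0.288×1.640) = 0.6235; e^(−k_a t) = e^(−0.961×1.640) = 0.2068.
D = 15.92 × (0.6235 − 0.2068) + 1.94 × 0.2068 = 6.635 + 0.4011 = 7.036 mg/L.

D ≈ 7.04 mg/L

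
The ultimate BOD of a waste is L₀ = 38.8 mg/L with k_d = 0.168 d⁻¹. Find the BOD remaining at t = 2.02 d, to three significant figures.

L_t = L₀ e^(−k_d t) = 38.8 × e^(−0.168×2.02) = 38.8 × 0.7122 = 27.63 mg/L.

L ≈ 27.6 mg/L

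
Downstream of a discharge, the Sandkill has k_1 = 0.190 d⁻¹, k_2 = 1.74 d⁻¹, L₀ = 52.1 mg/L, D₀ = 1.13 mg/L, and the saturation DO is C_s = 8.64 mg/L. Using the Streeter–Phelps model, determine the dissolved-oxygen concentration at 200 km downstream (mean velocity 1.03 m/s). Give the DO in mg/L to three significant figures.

Travel time t = x/v = 200 km / (1.03 m/s) = 200000 m / 1.03 m/s = 194200 s = 2.247 d.
k_1 L₀/(k_2−k_1) = 0.190×52.1/(1.74−0.190) = 9.899/1.550 = 6.386 mg/L.
e^(−k_1 t) = e^(−0.190×2.247) = 0.6525; e^(−k_2 t) = e^(−1.74×2.247) = 0.02003.
D = 6.386 × (0.6525 − 0.02003) + 1.13 × 0.02003 = 4.039 + 0.02264 = 4.062 mg/L.
DO = C_s − D = 8.64 − 4.062 = 4.578 mg/L.

DO ≈ 4.58 mg/L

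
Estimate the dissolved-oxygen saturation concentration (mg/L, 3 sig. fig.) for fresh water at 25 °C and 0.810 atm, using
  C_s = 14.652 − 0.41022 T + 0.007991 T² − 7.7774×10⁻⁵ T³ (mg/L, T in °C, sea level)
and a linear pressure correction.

C_s ≈ 6.62 mg/L

At sea level: C_s = 14.652 − 0.41022×25 + 0.007991×25² − 7.7774×10⁻⁵×25³ = 8.176 mg/L.
Pressure correction: C_s' = 8.176 × 0.810 = 6.622 mg/L.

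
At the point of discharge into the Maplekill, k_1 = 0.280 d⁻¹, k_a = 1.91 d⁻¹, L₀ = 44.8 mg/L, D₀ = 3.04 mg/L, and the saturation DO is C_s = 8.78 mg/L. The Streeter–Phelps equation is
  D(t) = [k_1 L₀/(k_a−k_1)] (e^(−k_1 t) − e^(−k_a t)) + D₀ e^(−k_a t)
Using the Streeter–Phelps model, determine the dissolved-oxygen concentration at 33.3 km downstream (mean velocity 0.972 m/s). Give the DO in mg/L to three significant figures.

DO ≈ 4.08 mg/L

Travel time t = x/v = 33.3 km / (0.972 m/s) = 33300 m / 0.972 m/s = 34260 s = 0.3965 d.
k_1 L₀/(k_a−k_1) = 0.280×44.8/(1.91−0.280) = 12.54/1.630 = 7.696 mg/L.
e^(−k_1 t) = e^(−0.280×0.3965) = 0.8949; e^(−k_a t) = e^(−1.91×0.3965) = 0.4689.
D = 7.696 × (0.8949 − 0.4689) + 3.04 × 0.4689 = 3.278 + 1.425 = 4.704 mg/L.
DO = C_s − D = 8.78 − 4.704 = 4.076 mg/L.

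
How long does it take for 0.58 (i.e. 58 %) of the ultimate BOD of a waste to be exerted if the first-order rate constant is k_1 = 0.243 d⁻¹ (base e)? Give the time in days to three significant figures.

y/L₀ = 1 − e^(−k_1 t) = 0.58 ⇒ e^(−k_1 t) = 0.420
t = −ln(0.420) / 0.243 = 0.8675 / 0.243 = 3.570 d.

t ≈ 3.57 d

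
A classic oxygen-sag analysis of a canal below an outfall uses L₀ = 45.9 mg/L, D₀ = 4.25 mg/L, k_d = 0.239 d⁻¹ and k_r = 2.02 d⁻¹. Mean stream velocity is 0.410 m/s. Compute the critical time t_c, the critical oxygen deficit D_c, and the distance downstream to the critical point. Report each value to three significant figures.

t_c ≈ 0.541 d; D_c ≈ 4.77 mg/L; x_c ≈ 19.2 km

t_c = [1/(k_r−k_d)] ln[(k_r/k_d)(1 − D₀(k_r−k_d)/(k_d L₀))]
= [1/(2.02−0.239)] ln[(2.02/0.239)(1 − 4.25×1.781/(0.239×45.9))]
= (1/1.781) ln[8.452 × 0.3100] = 0.5615 × ln(2.620) = 0.5615 × 0.9632 = 0.5408 d.
D_c = (k_d/k_r) L₀ e^(−k_d t_c) = (0.239/2.02) × 45.9 × e^(−0.239×0.5408) = 0.1183 × 45.9 × 0.8787 = 4.772 mg/L.
x_c = v t_c = 0.410 m/s × 0.5408 d × 86400 s/d = 19160 m ≈ 19.2 km.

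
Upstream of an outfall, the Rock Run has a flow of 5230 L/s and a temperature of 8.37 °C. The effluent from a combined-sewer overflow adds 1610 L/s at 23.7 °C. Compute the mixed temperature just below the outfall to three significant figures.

12.0 °C

Flow-weighted mixing: C = (Q_r C_r + Q_w C_w)/(Q_r + Q_w)
= (5230×8.37 + 1610×23.7)/(5230 + 1610) = 81930/6840 = 11.98 °C.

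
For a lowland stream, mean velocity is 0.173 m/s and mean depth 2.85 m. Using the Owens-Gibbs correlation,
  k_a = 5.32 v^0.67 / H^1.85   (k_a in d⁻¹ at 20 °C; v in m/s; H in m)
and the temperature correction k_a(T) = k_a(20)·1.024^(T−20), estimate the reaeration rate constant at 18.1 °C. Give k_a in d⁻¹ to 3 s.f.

k_a ≈ 0.226 d⁻¹

k_a(20) = 5.32 × 0.173^0.67 / 2.85^1.85 = 5.32 × 0.3087 / 6.942 = 0.2366 d⁻¹.
k_a(18.1) = 0.2366 × 1.024^(18.1−20) = 0.2366 × 0.9559 = 0.2261 d⁻¹.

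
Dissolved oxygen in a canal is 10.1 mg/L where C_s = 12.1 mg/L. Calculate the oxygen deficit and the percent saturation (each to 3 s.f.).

D ≈ 2.00 mg/L; 83.5 % saturation

D = C_s − C = 12.1 − 10.1 = 2.00 mg/L.
% saturation = 10.1/12.1 × 100 = 83.5 %.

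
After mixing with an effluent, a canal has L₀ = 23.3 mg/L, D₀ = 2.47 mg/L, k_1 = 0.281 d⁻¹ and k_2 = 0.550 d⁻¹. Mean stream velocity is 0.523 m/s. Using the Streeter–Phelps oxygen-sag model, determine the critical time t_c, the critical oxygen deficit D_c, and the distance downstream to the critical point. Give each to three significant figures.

At the critical point dD/dt = 0, so k_1 L₀ e^(−k_1 t) = k_2 D. Substituting D(t) from the Streeter–Phelps equation and solving for t gives
t_c = ln[(k_2/k_1)(1 − D₀(k_2−k_1)/(k_1 L₀))] / (k_2−k_1).
Here k_2−k_1 = 0.2690 d⁻¹ and 1 − D₀(k_2−k_1)/(k_1 L₀) = 1 − 2.47×0.2690/(0.281×23.3) = 0.8985, so
t_c = ln(1.957 × 0.8985) / 0.2690 = 0.5646 / 0.2690 = 2.099 d.
D_c = (k_1/k_2) L₀ e^(−k_1 t_c) = (0.281/0.550) × 23.3 × e^(−0.281×2.099) = 0.5109 × 23.3 × 0.5545 = 6.601 mg/L.
x_c = v t_c = 0.523 m/s × 2.099 d × 86400 s/d = 94840 m ≈ 94.8 km.

t_c ≈ 2.10 d; D_c ≈ 6.60 mg/L; x_c ≈ 94.8 km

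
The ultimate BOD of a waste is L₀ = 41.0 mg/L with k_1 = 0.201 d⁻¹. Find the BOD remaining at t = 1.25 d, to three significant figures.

L ≈ 31.9 mg/L

L_t = L₀ e^(−k_1 t) = 41.0 × e^(−0.201×1.25) = 41.0 × 0.7778 = 31.89 mg/L.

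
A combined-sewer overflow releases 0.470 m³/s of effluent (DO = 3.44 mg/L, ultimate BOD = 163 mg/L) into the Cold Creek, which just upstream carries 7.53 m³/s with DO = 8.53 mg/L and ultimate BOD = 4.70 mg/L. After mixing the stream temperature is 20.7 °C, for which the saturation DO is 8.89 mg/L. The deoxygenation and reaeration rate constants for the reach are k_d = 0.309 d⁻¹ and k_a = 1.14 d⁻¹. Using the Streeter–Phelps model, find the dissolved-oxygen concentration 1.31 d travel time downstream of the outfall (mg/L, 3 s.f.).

Mixed DO = (7.53×8.53 + 0.470×3.44)/(7.53+0.470) = 65.85/8.000 = 8.231 mg/L.
Mixed L₀ = (7.53×4.70 + 0.470×163)/(8.000) = 112.0/8.000 = 14.00 mg/L.
Initial deficit D₀ = C_s − DO₀ = 8.89 − 8.231 = 0.6590 mg/L.
D(1.31) = [0.309×14.00/(1.14−0.309)](e^(−0.309×1.31) − e^(−1.14×1.31)) + 0.6590 e^(−1.14×1.31)
= 5.206 × (0.6671 − 0.2246) + 0.6590 × 0.2246 = 2.452 mg/L.
DO = 8.89 − 2.452 = 6.438 mg/L.

DO ≈ 6.44 mg/L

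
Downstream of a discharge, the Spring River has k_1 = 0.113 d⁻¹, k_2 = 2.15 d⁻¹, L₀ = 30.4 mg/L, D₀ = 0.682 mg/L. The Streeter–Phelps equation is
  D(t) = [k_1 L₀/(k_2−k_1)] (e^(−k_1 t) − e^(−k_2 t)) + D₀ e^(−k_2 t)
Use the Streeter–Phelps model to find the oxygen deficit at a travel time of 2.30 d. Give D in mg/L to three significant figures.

k_1 L₀/(k_2−k_1) = 0.113×30.4/(2.15−0.113) = 3.435/2.037 = 1.686 mg/L.
e^(−k_1 t) = e^(−0.113×2.300) = 0.7711; e^(−k_2 t) = e^(−2.15×2.300) = 0.007119.
D = 1.686 × (0.7711 − 0.007119) + 0.682 × 0.007119 = 1.288 + 0.004855 = 1.293 mg/L.

D ≈ 1.29 mg/L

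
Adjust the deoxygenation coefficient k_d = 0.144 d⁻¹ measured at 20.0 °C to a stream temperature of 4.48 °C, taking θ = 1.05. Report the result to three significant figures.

k_d(T₂) = k_d(T₁) · θ^(T₂−T₁) = 0.144 × 1.05^(4.48−20.0)
= 0.144 × 1.05^-15.5 = 0.144 × 0.4690 = 0.06753 d⁻¹.

k_d ≈ 0.0675 d⁻¹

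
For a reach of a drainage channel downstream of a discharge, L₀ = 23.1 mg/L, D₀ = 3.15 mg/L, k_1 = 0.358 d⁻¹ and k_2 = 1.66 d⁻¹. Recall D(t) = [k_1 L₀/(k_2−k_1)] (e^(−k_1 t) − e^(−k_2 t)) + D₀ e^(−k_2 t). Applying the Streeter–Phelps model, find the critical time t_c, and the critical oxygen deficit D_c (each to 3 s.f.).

At the critical point dD/dt = 0, so k_1 L₀ e^(−k_1 t) = k_2 D. Substituting D(t) from the Streeter–Phelps equation and solving for t gives
t_c = ln[(k_2/k_1)(1 − D₀(k_2−k_1)/(k_1 L₀))] / (k_2−k_1).
Here k_2−k_1 = 1.302 d⁻¹ and 1 − D₀(k_2−k_1)/(k_1 L₀) = 1 − 3.15×1.302/(0.358×23.1) = 0.5041, so
t_c = ln(4.637 × 0.5041) / 1.302 = 0.8490 / 1.302 = 0.6521 d.
L(t_c) = L₀ e^(−k_1 t_c) = 23.1 × 0.7918 = 18.29 mg/L, and at the critical point k_2 D_c = k_1 L, so D_c = (0.358/1.66) × 18.29 = 3.945 mg/L.

t_c ≈ 0.652 d; D_c ≈ 3.94 mg/L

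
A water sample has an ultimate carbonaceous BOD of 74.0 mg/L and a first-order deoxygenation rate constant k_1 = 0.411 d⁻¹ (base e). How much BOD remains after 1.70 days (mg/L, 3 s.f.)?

L_t = L₀ e^(−k_1 t) = 74.0 × e^(−0.411×1.70) = 74.0 × 0.4972 = 36.80 mg/L.

L ≈ 36.8 mg/L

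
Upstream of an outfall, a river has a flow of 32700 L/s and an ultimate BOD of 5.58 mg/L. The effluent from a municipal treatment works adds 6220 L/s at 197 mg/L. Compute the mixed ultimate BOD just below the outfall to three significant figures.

36.2 mg/L

Flow-weighted mixing: C = (Q_r C_r + Q_w C_w)/(Q_r + Q_w)
= (32700×5.58 + 6220×197)/(32700 + 6220) = 1.408×10^6/38920 = 36.17 mg/L.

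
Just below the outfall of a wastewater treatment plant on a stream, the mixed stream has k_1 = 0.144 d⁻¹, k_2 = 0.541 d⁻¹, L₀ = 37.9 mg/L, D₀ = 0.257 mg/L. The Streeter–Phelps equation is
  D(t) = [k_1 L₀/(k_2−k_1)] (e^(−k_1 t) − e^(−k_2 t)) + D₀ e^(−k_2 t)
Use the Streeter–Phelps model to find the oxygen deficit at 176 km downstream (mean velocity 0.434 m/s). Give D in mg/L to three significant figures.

D ≈ 5.93 mg/L

Travel time t = x/v = 176 km / (0.434 m/s) = 176000 m / 0.434 m/s = 405500 s = 4.694 d.
k_1 L₀/(k_2−k_1) = 0.144×37.9/(0.541−0.144) = 5.458/0.3970 = 13.75 mg/L.
e^(−k_1 t) = e^(−0.144×4.694) = 0.5087; e^(−k_2 t) = e^(−0.541×4.694) = 0.07893.
D = 13.75 × (0.5087 − 0.07893) + 0.257 × 0.07893 = 5.908 + 0.02028 = 5.929 mg/L.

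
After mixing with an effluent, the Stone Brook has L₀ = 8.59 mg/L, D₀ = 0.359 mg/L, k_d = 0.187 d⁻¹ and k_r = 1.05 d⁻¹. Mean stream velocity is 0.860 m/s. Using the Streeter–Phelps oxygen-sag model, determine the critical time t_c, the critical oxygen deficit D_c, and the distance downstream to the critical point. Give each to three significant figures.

t_c ≈ 1.75 d; D_c ≈ 1.10 mg/L; x_c ≈ 130 km

t_c = [1/(k_r−k_d)] ln[(k_r/k_d)(1 − D₀(k_r−k_d)/(k_d L₀))]
= [1/(1.05−0.187)] ln[(1.05/0.187)(1 − 0.359×0.8630/(0.187×8.59))]
= (1/0.8630) ln[5.615 × 0.8071] = 1.159 × ln(4.532) = 1.159 × 1.511 = 1.751 d.
D_c = (k_d/k_r) L₀ e^(−k_d t_c) = (0.187/1.05) × 8.59 × e^(−0.187×1.751) = 0.1781 × 8.59 × 0.7208 = 1.103 mg/L.
x_c = v t_c = 0.860 m/s × 1.751 d × 86400 s/d = 130100 m ≈ 130 km.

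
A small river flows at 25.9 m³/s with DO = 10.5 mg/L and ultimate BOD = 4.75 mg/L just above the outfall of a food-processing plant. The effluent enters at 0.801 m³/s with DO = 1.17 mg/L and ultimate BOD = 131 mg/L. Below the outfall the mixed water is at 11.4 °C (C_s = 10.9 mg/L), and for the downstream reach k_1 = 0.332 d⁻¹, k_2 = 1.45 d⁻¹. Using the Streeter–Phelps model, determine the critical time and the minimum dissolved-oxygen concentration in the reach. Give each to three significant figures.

Mixed DO = (25.9×10.5 + 0.801×1.17)/(25.9+0.801) = 272.9/26.70 = 10.22 mg/L.
Mixed L₀ = (25.9×4.75 + 0.801×131)/(26.70) = 228.0/26.70 = 8.537 mg/L.
Initial deficit D₀ = C_s − DO₀ = 10.9 − 10.22 = 0.6799 mg/L.
t_c = (1/1.118) ln[(1.45/0.332)(1 − 0.6799×1.118/(0.332×8.537))] = 0.8945 × ln(3.196) = 1.039 d.
D_c = (0.332/1.45) × 8.537 × e^(−0.332×1.039) = 0.2290 × 8.537 × 0.7082 = 1.384 mg/L.
Minimum DO = 10.9 − 1.384 = 9.516 mg/L.

t_c ≈ 1.04 d; minimum DO ≈ 9.52 mg/L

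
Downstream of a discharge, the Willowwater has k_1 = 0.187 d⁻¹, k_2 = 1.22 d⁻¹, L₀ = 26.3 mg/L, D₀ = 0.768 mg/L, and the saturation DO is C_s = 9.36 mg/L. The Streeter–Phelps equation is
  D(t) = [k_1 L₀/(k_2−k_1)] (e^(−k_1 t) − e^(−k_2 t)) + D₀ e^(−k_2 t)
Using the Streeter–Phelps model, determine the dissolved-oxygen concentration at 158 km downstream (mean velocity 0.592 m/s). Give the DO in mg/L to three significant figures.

Travel time t = x/v = 158 km / (0.592 m/s) = 158000 m / 0.592 m/s = 266900 s = 3.089 d.
k_1 L₀/(k_2−k_1) = 0.187×26.3/(1.22−0.187) = 4.918/1.033 = 4.761 mg/L.
e^(−k_1 t) = e^(−0.187×3.089) = 0.5612; e^(−k_2 t) = e^(−1.22×3.089) = 0.02308.
D = 4.761 × (0.5612 − 0.02308) + 0.768 × 0.02308 = 2.562 + 0.01773 = 2.580 mg/L.
DO = C_s − D = 9.36 − 2.580 = 6.780 mg/L.

DO ≈ 6.78 mg/L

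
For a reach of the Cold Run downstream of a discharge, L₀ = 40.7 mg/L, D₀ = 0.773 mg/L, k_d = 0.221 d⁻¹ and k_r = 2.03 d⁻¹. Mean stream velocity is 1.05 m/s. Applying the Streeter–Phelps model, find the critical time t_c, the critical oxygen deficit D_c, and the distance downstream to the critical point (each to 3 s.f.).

With k_r/k_d = 9.186 and 1 − D₀(k_r−k_d)/(k_d L₀) = 0.8445,
t_c = ln(9.186 × 0.8445) / (2.03 − 0.221) = ln(7.757) / 1.809 = 2.049/1.809 = 1.132 d.
D_c = (k_d/k_r) L₀ e^(−k_d t_c) = (0.221/2.03) × 40.7 × e^(−0.221×1.132) = 0.1089 × 40.7 × 0.7786 = 3.450 mg/L.
x_c = v t_c = 1.05 m/s × 1.132 d × 86400 s/d = 102700 m ≈ 103 km.

t_c ≈ 1.13 d; D_c ≈ 3.45 mg/L; x_c ≈ 103 km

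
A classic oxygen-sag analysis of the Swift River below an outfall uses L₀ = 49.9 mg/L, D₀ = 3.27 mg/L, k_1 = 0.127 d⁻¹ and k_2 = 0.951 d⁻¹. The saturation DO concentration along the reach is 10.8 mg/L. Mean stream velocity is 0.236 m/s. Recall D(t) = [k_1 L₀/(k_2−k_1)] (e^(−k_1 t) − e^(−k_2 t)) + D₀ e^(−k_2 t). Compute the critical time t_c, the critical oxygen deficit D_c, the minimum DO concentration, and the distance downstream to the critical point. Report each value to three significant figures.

At the critical point dD/dt = 0, so k_1 L₀ e^(−k_1 t) = k_2 D. Substituting D(t) from the Streeter–Phelps equation and solving for t gives
t_c = ln[(k_2/k_1)(1 − D₀(k_2−k_1)/(k_1 L₀))] / (k_2−k_1).
Here k_2−k_1 = 0.8240 d⁻¹ and 1 − D₀(k_2−k_1)/(k_1 L₀) = 1 − 3.27×0.8240/(0.127×49.9) = 0.5748, so
t_c = ln(7.488 × 0.5748) / 0.8240 = 1.460 / 0.8240 = 1.771 d.
L(t_c) = L₀ e^(−k_1 t_c) = 49.9 × 0.7985 = 39.85 mg/L, and at the critical point k_2 D_c = k_1 L, so D_c = (0.127/0.951) × 39.85 = 5.321 mg/L.
Minimum DO = C_s − D_c = 10.8 − 5.321 = 5.479 mg/L.
x_c = v t_c = 0.236 m/s × 1.771 d × 86400 s/d = 36120 m ≈ 36.1 km.

t_c ≈ 1.77 d; D_c ≈ 5.32 mg/L; min DO ≈ 5.48 mg/L; x_c ≈ 36.1 km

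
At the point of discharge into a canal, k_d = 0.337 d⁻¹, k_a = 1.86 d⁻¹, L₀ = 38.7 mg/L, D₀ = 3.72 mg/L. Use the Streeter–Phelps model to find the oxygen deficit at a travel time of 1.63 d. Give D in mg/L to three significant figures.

k_d L₀/(k_a−k_d) = 0.337×38.7/(1.86−0.337) = 13.04/1.523 = 8.563 mg/L.
e^(−k_d t) = e^(−0.337×1.630) = 0.5773; e^(−k_a t) = e^(−1.86×1.630) = 0.04823.
D = 8.563 × (0.5773 − 0.04823) + 3.72 × 0.04823 = 4.531 + 0.1794 = 4.710 mg/L.

D ≈ 4.71 mg/L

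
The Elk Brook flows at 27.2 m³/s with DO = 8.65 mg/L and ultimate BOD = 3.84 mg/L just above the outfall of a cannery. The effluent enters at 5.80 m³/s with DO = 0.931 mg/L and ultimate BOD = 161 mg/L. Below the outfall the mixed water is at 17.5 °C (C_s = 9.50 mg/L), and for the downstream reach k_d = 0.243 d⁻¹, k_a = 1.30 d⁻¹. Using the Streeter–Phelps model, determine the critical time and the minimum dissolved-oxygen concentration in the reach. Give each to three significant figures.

Mixed DO = (27.2×8.65 + 5.80×0.931)/(27.2+5.80) = 240.7/33.00 = 7.293 mg/L.
Mixed L₀ = (27.2×3.84 + 5.80×161)/(33.00) = 1038/33.00 = 31.46 mg/L.
Initial deficit D₀ = C_s − DO₀ = 9.50 − 7.293 = 2.207 mg/L.
t_c = (1/1.057) ln[(1.30/0.243)(1 − 2.207×1.057/(0.243×31.46))] = 0.9461 × ln(3.718) = 1.242 d.
D_c = (0.243/1.30) × 31.46 × e^(−0.243×1.242) = 0.1869 × 31.46 × 0.7394 = 4.349 mg/L.
Minimum DO = 9.50 − 4.349 = 5.151 mg/L.

t_c ≈ 1.24 d; minimum DO ≈ 5.15 mg/L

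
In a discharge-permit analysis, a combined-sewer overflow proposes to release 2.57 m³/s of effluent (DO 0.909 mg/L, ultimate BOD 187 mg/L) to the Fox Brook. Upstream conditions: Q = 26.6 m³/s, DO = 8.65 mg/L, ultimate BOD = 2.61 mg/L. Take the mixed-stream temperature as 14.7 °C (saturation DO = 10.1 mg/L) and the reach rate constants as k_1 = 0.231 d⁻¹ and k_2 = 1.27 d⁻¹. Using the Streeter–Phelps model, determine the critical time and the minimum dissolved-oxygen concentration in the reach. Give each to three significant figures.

t_c ≈ 0.957 d; minimum DO ≈ 7.35 mg/L

Mixed DO = (26.6×8.65 + 2.57×0.909)/(26.6+2.57) = 232.4/29.17 = 7.968 mg/L.
Mixed L₀ = (26.6×2.61 + 2.57×187)/(29.17) = 550.0/29.17 = 18.86 mg/L.
Initial deficit D₀ = C_s − DO₀ = 10.1 − 7.968 = 2.132 mg/L.
t_c = (1/1.039) ln[(1.27/0.231)(1 − 2.132×1.039/(0.231×18.86))] = 0.9625 × ln(2.702) = 0.9566 d.
D_c = (0.231/1.27) × 18.86 × e^(−0.231×0.9566) = 0.1819 × 18.86 × 0.8017 = 2.750 mg/L.
Minimum DO = 10.1 − 2.750 = 7.350 mg/L.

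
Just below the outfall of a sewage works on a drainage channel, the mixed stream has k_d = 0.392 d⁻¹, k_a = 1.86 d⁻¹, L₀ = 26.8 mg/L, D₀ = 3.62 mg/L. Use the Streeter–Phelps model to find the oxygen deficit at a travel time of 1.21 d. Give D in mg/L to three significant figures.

D ≈ 4.08 mg/L

k_d L₀/(k_a−k_d) = 0.392×26.8/(1.86−0.392) = 10.51/1.468 = 7.156 mg/L.
e^(−k_d t) = e^(−0.392×1.210) = 0.6223; e^(−k_a t) = e^(−1.86×1.210) = 0.1053.
D = 7.156 × (0.6223 − 0.1053) + 3.62 × 0.1053 = 3.700 + 0.3813 = 4.081 mg/L.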